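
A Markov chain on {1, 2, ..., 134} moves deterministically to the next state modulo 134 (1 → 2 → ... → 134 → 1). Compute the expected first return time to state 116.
E[T_116 | X_0 = 116] = 134

The chain cycles deterministically, so starting at state 116 it returns in exactly 134 steps. Equivalently, the stationary distribution is uniform π_j = 1/134 for every state j, so by Kac's formula E[T_116] = 1/π_116 = 134.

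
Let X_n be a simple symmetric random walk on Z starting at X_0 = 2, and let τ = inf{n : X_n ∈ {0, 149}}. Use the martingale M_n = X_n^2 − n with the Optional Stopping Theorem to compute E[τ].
E[τ] = 294

M_n = X_n^2 − n is a martingale (since E[X_{n+1}^2 | F_n] = X_n^2 + 1). By OST (τ has finite mean in a bounded region), E[M_τ] = E[M_0] = X_0^2 − 0 = 2^2 = 4. Also E[M_τ] = E[X_τ^2] − E[τ]. The walk exits at 0 or 149, with P(hit 149 first) = 2/149, so E[X_τ^2] = 149^2 · 2/149 + 0 = 298. Thus E[τ] = E[X_τ^2] − E[M_τ] = 298 − 4 = 294 = 2(149 − 2) = 294.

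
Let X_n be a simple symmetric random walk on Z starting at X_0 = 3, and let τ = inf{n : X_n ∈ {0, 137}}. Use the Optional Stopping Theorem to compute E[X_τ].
E[X_τ] = 3

X_n is a martingale and τ is a bounded-mean stopping time (indeed τ is finite a.s. with bounded expectation since the walk is in a bounded region). By the OST, E[X_τ] = E[X_0] = 3. Equivalently: E[X_τ] = 137 · P(hit 137 first) + 0 · P(hit 0 first) = 137 · (3/137) = 3.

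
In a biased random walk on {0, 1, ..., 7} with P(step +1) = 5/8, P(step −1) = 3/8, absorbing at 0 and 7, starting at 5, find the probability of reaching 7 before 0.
P(hit 7 before 0) = (1 − (3/5)^5) / (1 − (3/5)^7) = 36025/37969

Let u_k denote P(reach 7 before 0 | start at k). Boundary: u_0 = 0, u_7 = 1. Recurrence: u_k = 5/8·u_{k+1} + 3/8·u_{k-1} for 1 ≤ k ≤ 6. Try u_k = A + B·r^k with r = q/p = (3/8)/(5/8) = 3/5. Substitution satisfies the recurrence; boundary conditions give:
  u_k = (1 − r^k) / (1 − r^N) = (1 − (3/5)^5) / (1 − (3/5)^7) = 36025/37969.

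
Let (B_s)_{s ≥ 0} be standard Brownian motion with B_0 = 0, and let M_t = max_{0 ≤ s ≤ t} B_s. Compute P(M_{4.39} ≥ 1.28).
P(M_{4.39} ≥ 1.28) = 2·P(B_{4.39} ≥ 1.28) = 2(1 − Φ(1.28/√4.39)) ≈ 0.5413

By the reflection principle for Brownian motion, P(M_t ≥ a) = 2 · P(B_t ≥ a) for a ≥ 0. Since B_t ~ N(0, t), P(B_t ≥ 1.28) = 1 − Φ(1.28/√t) = 1 − Φ(1.28/√4.39) = 1 − Φ(0.6109). So
  P(M_{4.39} ≥ 1.28) = 2(1 − Φ(0.6109)) ≈ 0.5413.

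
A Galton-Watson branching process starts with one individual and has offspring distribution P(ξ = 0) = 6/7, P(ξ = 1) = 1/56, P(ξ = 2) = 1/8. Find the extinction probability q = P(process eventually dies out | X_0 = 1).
q = 1

Mean offspring μ = 0·6/7 + 1·1/56 + 2·1/8 = 15/56 ≤ 1. For μ ≤ 1 with offspring not concentrated at 1, the Galton-Watson process goes extinct almost surely, so q = 1.
(Algebraic check: The pgf is f(s) = 6/7 + 1/56·s + 1/8·s². The extinction probability q is the smallest fixed point of f in [0, 1]. Setting s = f(s):
  1/8·s² + (1/56 − 1)·s + 6/7 = 0
  1/8·s² − (6/7 + 1/8)·s + 6/7 = 0
which factors as (s − 1)·(1/8·s − 6/7) = 0, giving roots s = 1 and s = (6/7)/(1/8) = 48/7. Since 48/7 ≥ 1, the smallest root in [0, 1] is s = 1.)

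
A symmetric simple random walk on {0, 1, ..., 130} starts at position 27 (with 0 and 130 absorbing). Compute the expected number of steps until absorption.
E[τ | X_0 = 27] = 2781

Let v_k = E[τ | X_0 = k]. Boundary: v_0 = v_130 = 0. Recurrence: v_k = 1 + (v_{k-1} + v_{k+1})/2 for 1 ≤ k ≤ 129. The particular solution to v_k − (v_{k-1} + v_{k+1})/2 = 1 is v_k = −k^2. Adding homogeneous solution A + B k and matching boundaries gives v_k = k (130 − k). Substituting k = 27: v_27 = 27 · 103 = 2781.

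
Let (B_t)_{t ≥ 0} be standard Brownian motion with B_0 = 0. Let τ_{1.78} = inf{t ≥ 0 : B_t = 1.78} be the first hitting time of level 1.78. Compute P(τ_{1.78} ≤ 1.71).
P(τ_{1.78} ≤ 1.71) = 2(1 − Φ(1.78/√1.71)) = 2(1 − Φ(1.3612)) ≈ 0.1735

By the reflection principle for standard BM, P(τ_b ≤ t) = 2 · P(B_t ≥ b). Since B_t ~ N(0, t), P(B_t ≥ 1.78) = 1 − Φ(1.78/√t) = 1 − Φ(1.78/√1.71) = 1 − Φ(1.3612) ≈ 0.08673. Doubling: P(τ_{1.78} ≤ 1.71) ≈ 2 · 0.08673 = 0.17346 ≈ 0.1735.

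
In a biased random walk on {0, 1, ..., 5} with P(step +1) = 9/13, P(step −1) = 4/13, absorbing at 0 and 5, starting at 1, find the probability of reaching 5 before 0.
P(hit 5 before 0) = (1 − (4/9)^1) / (1 − (4/9)^5) = 6561/11605

Let u_k denote P(reach 5 before 0 | start at k). Boundary: u_0 = 0, u_5 = 1. Recurrence: u_k = 9/13·u_{k+1} + 4/13·u_{k-1} for 1 ≤ k ≤ 4. Try u_k = A + B·r^k with r = q/p = (4/13)/(9/13) = 4/9. Substitution satisfies the recurrence; boundary conditions give:
  u_k = (1 − r^k) / (1 − r^N) = (1 − (4/9)^1) / (1 − (4/9)^5) = 6561/11605.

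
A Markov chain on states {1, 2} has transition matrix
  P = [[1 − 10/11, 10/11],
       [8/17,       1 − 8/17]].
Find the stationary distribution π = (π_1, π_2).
π_1 = 44/129, π_2 = 85/129

Solve πP = π with π_1 + π_2 = 1. From πP = π: π_1 · (1 − 10/11) + π_2 · 8/17 = π_1 ⇒ π_2 · 8/17 = π_1 · 10/11 ⇒ π_2/π_1 = (10/11)/(8/17) = 85/44. Together with π_1 + π_2 = 1:
  π_1 = (8/17)/(10/11 + 8/17) = (8/17)/(258/187) = 44/129,
  π_2 = (10/11)/(10/11 + 8/17) = (10/11)/(258/187) = 85/129.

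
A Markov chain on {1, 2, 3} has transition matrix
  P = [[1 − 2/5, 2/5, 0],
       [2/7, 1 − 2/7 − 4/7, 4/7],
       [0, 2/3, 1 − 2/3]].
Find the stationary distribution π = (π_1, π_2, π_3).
π = (5/18, 7/18, 1/3)

This is a birth-death chain on three states, which satisfies detailed balance: π_1 · P_{12} = π_2 · P_{21} and π_2 · P_{23} = π_3 · P_{32}.
From π_1 · 2/5 = π_2 · 2/7: π_2/π_1 = (2/5)/(2/7) = 7/5.
From π_2 · 4/7 = π_3 · 2/3: π_3/π_2 = (4/7)/(2/3) = 6/7.
Take π_1 proportional to 1; then unnormalized π = (1, 7/5, 6/5). Normalize by dividing by the sum 18/5:
  π = (5/18, 7/18, 1/3).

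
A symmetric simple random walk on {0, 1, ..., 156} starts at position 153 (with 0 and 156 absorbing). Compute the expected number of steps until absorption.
E[τ | X_0 = 153] = 459

Let v_k = E[τ | X_0 = k]. Boundary: v_0 = v_156 = 0. Recurrence: v_k = 1 + (v_{k-1} + v_{k+1})/2 for 1 ≤ k ≤ 155. The particular solution to v_k − (v_{k-1} + v_{k+1})/2 = 1 is v_k = −k^2. Adding homogeneous solution A + B k and matching boundaries gives v_k = k (156 − k). Substituting k = 153: v_153 = 153 · 3 = 459.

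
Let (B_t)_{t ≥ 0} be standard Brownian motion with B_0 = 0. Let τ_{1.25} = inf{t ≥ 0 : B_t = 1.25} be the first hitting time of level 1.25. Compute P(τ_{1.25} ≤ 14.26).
P(τ_{1.25} ≤ 14.26) = 2(1 − Φ(1.25/√14.26)) = 2(1 − Φ(0.3310)) ≈ 0.7406

By the reflection principle for standard BM, P(τ_b ≤ t) = 2 · P(B_t ≥ b). Since B_t ~ N(0, t), P(B_t ≥ 1.25) = 1 − Φ(1.25/√t) = 1 − Φ(1.25/√14.26) = 1 − Φ(0.3310) ≈ 0.37032. Doubling: P(τ_{1.25} ≤ 14.26) ≈ 2 · 0.37032 = 0.74064 ≈ 0.7406.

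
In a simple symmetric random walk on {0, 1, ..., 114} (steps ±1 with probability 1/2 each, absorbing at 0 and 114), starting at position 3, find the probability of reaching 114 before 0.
P(hit 114 before 0) = 3/114 = 1/38

Let u_k = P(hit 114 before 0 | start at k). Then u_0 = 0, u_114 = 1, and u_k = u_{k-1}/2 + u_{k+1}/2 for 1 ≤ k ≤ 113. This harmonic recurrence is solved by u_k = k/114, giving u_3 = 3/114 = 1/38.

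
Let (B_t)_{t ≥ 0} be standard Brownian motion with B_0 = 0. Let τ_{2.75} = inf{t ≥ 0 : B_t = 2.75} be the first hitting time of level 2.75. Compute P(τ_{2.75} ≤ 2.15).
P(τ_{2.75} ≤ 2.15) = 2(1 − Φ(2.75/√2.15)) = 2(1 − Φ(1.8755)) ≈ 0.0607

By the reflection principle for standard BM, P(τ_b ≤ t) = 2 · P(B_t ≥ b). Since B_t ~ N(0, t), P(B_t ≥ 2.75) = 1 − Φ(2.75/√t) = 1 − Φ(2.75/√2.15) = 1 − Φ(1.8755) ≈ 0.03036. Doubling: P(τ_{2.75} ≤ 2.15) ≈ 2 · 0.03036 = 0.06072 ≈ 0.0607.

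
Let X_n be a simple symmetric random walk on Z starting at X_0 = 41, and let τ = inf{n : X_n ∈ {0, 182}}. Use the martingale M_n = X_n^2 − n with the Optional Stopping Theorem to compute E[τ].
E[τ] = 5781

M_n = X_n^2 − n is a martingale (since E[X_{n+1}^2 | F_n] = X_n^2 + 1). By OST (τ has finite mean in a bounded region), E[M_τ] = E[M_0] = X_0^2 − 0 = 41^2 = 1681. Also E[M_τ] = E[X_τ^2] − E[τ]. The walk exits at 0 or 182, with P(hit 182 first) = 41/182, so E[X_τ^2] = 182^2 · 41/182 + 0 = 7462. Thus E[τ] = E[X_τ^2] − E[M_τ] = 7462 − 1681 = 5781 = 41(182 − 41) = 5781.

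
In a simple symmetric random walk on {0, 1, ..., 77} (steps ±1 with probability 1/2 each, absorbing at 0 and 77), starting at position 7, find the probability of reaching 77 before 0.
P(hit 77 before 0) = 7/77 = 1/11

Let u_k = P(hit 77 before 0 | start at k). Then u_0 = 0, u_77 = 1, and u_k = u_{k-1}/2 + u_{k+1}/2 for 1 ≤ k ≤ 76. This harmonic recurrence is solved by u_k = k/77, giving u_7 = 7/77 = 1/11.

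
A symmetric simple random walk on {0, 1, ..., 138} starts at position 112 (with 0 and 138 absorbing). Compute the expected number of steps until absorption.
E[τ | X_0 = 112] = 2912

Let v_k = E[τ | X_0 = k]. Boundary: v_0 = v_138 = 0. Recurrence: v_k = 1 + (v_{k-1} + v_{k+1})/2 for 1 ≤ k ≤ 137. The particular solution to v_k − (v_{k-1} + v_{k+1})/2 = 1 is v_k = −k^2. Adding homogeneous solution A + B k and matching boundaries gives v_k = k (138 − k). Substituting k = 112: v_112 = 112 · 26 = 2912.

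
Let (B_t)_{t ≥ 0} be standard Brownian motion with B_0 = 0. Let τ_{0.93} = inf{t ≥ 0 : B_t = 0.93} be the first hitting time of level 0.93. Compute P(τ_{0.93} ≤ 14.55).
P(τ_{0.93} ≤ 14.55) = 2(1 − Φ(0.93/√14.55)) = 2(1 − Φ(0.2438)) ≈ 0.8074

By the reflection principle for standard BM, P(τ_b ≤ t) = 2 · P(B_t ≥ b). Since B_t ~ N(0, t), P(B_t ≥ 0.93) = 1 − Φ(0.93/√t) = 1 − Φ(0.93/√14.55) = 1 − Φ(0.2438) ≈ 0.40369. Doubling: P(τ_{0.93} ≤ 14.55) ≈ 2 · 0.40369 = 0.80738 ≈ 0.8074.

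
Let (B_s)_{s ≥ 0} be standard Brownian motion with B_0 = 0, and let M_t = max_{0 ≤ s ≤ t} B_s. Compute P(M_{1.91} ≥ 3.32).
P(M_{1.91} ≥ 3.32) = 2·P(B_{1.91} ≥ 3.32) = 2(1 − Φ(3.32/√1.91)) ≈ 0.0163

By the reflection principle for Brownian motion, P(M_t ≥ a) = 2 · P(B_t ≥ a) for a ≥ 0. Since B_t ~ N(0, t), P(B_t ≥ 3.32) = 1 − Φ(3.32/√t) = 1 − Φ(3.32/√1.91) = 1 − Φ(2.4023). So
  P(M_{1.91} ≥ 3.32) = 2(1 − Φ(2.4023)) ≈ 0.0163.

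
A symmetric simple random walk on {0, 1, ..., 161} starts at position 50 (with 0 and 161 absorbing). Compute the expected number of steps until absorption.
E[τ | X_0 = 50] = 5550

Let v_k = E[τ | X_0 = k]. Boundary: v_0 = v_161 = 0. Recurrence: v_k = 1 + (v_{k-1} + v_{k+1})/2 for 1 ≤ k ≤ 160. The particular solution to v_k − (v_{k-1} + v_{k+1})/2 = 1 is v_k = −k^2. Adding homogeneous solution A + B k and matching boundaries gives v_k = k (161 − k). Substituting k = 50: v_50 = 50 · 111 = 5550.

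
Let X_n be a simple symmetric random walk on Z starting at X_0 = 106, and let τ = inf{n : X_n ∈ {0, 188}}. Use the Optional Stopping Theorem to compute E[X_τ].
E[X_τ] = 106

X_n is a martingale and τ is a bounded-mean stopping time (indeed τ is finite a.s. with bounded expectation since the walk is in a bounded region). By the OST, E[X_τ] = E[X_0] = 106. Equivalently: E[X_τ] = 188 · P(hit 188 first) + 0 · P(hit 0 first) = 188 · (106/188) = 106.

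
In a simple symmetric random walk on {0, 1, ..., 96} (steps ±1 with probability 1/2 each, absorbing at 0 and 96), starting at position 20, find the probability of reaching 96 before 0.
P(hit 96 before 0) = 20/96 = 5/24

Let u_k = P(hit 96 before 0 | start at k). Then u_0 = 0, u_96 = 1, and u_k = u_{k-1}/2 + u_{k+1}/2 for 1 ≤ k ≤ 95. This harmonic recurrence is solved by u_k = k/96, giving u_20 = 20/96 = 5/24.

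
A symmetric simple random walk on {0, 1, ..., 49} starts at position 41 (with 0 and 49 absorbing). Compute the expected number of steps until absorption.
E[τ | X_0 = 41] = 328

Let v_k = E[τ | X_0 = k]. Boundary: v_0 = v_49 = 0. Recurrence: v_k = 1 + (v_{k-1} + v_{k+1})/2 for 1 ≤ k ≤ 48. The particular solution to v_k − (v_{k-1} + v_{k+1})/2 = 1 is v_k = −k^2. Adding homogeneous solution A + B k and matching boundaries gives v_k = k (49 − k). Substituting k = 41: v_41 = 41 · 8 = 328.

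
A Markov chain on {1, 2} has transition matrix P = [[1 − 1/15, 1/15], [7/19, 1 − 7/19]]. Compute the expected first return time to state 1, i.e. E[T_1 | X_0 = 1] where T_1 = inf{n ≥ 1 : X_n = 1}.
E[T_1 | X_0 = 1] = 1/π_1 = 124/105

For an irreducible recurrent Markov chain with stationary distribution π, E[T_i | X_0 = i] = 1/π_i (Kac's formula). Here π_1 = (7/19)/(1/15 + 7/19) = (7/19)/(124/285) = 105/124, so E[T_1 | X_0 = 1] = 1/π_1 = (1/15 + 7/19)/(7/19) = (124/285)/(7/19) = 124/105.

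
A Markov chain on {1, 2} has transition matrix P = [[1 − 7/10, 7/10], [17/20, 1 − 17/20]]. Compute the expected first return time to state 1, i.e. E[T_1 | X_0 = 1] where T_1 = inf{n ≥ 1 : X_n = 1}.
E[T_1 | X_0 = 1] = 1/π_1 = 31/17

For an irreducible recurrent Markov chain with stationary distribution π, E[T_i | X_0 = i] = 1/π_i (Kac's formula). Here π_1 = (17/20)/(7/10 + 17/20) = (17/20)/(31/20) = 17/31, so E[T_1 | X_0 = 1] = 1/π_1 = (7/10 + 17/20)/(17/20) = (31/20)/(17/20) = 31/17.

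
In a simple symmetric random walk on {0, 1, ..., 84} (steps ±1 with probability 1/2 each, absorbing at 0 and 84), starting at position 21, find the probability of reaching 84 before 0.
P(hit 84 before 0) = 21/84 = 1/4

Let u_k = P(hit 84 before 0 | start at k). Then u_0 = 0, u_84 = 1, and u_k = u_{k-1}/2 + u_{k+1}/2 for 1 ≤ k ≤ 83. This harmonic recurrence is solved by u_k = k/84, giving u_21 = 21/84 = 1/4.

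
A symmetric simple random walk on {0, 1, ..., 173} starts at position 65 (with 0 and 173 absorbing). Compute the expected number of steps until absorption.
E[τ | X_0 = 65] = 7020

Let v_k = E[τ | X_0 = k]. Boundary: v_0 = v_173 = 0. Recurrence: v_k = 1 + (v_{k-1} + v_{k+1})/2 for 1 ≤ k ≤ 172. The particular solution to v_k − (v_{k-1} + v_{k+1})/2 = 1 is v_k = −k^2. Adding homogeneous solution A + B k and matching boundaries gives v_k = k (173 − k). Substituting k = 65: v_65 = 65 · 108 = 7020.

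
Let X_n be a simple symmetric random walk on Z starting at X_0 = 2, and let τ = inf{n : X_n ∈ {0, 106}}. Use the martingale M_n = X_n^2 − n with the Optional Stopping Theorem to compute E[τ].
E[τ] = 208

M_n = X_n^2 − n is a martingale (since E[X_{n+1}^2 | F_n] = X_n^2 + 1). By OST (τ has finite mean in a bounded region), E[M_τ] = E[M_0] = X_0^2 − 0 = 2^2 = 4. Also E[M_τ] = E[X_τ^2] − E[τ]. The walk exits at 0 or 106, with P(hit 106 first) = 2/106, so E[X_τ^2] = 106^2 · 2/106 + 0 = 212. Thus E[τ] = E[X_τ^2] − E[M_τ] = 212 − 4 = 208 = 2(106 − 2) = 208.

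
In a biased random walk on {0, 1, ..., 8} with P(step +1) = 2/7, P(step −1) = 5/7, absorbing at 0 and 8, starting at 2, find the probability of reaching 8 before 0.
P(hit 8 before 0) = (1 − (5/2)^2) / (1 − (5/2)^8) = 64/18589

Let u_k denote P(reach 8 before 0 | start at k). Boundary: u_0 = 0, u_8 = 1. Recurrence: u_k = 2/7·u_{k+1} + 5/7·u_{k-1} for 1 ≤ k ≤ 7. Try u_k = A + B·r^k with r = q/p = (5/7)/(2/7) = 5/2. Substitution satisfies the recurrence; boundary conditions give:
  u_k = (1 − r^k) / (1 − r^N) = (1 − (5/2)^2) / (1 − (5/2)^8) = 64/18589.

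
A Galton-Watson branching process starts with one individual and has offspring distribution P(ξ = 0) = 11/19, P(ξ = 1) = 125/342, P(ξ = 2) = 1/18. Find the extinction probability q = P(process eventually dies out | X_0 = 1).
q = 1

Mean offspring μ = 0·11/19 + 1·125/342 + 2·1/18 = 163/342 ≤ 1. For μ ≤ 1 with offspring not concentrated at 1, the Galton-Watson process goes extinct almost surely, so q = 1.
(Algebraic check: The pgf is f(s) = 11/19 + 125/342·s + 1/18·s². The extinction probability q is the smallest fixed point of f in [0, 1]. Setting s = f(s):
  1/18·s² + (125/342 − 1)·s + 11/19 = 0
  1/18·s² − (11/19 + 1/18)·s + 11/19 = 0
which factors as (s − 1)·(1/18·s − 11/19) = 0, giving roots s = 1 and s = (11/19)/(1/18) = 198/19. Since 198/19 ≥ 1, the smallest root in [0, 1] is s = 1.)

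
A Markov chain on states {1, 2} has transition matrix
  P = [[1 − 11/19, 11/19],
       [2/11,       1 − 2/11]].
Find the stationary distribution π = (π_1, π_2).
π_1 = 38/159, π_2 = 121/159

Solve πP = π with π_1 + π_2 = 1. From πP = π: π_1 · (1 − 11/19) + π_2 · 2/11 = π_1 ⇒ π_2 · 2/11 = π_1 · 11/19 ⇒ π_2/π_1 = (11/19)/(2/11) = 121/38. Together with π_1 + π_2 = 1:
  π_1 = (2/11)/(11/19 + 2/11) = (2/11)/(159/209) = 38/159,
  π_2 = (11/19)/(11/19 + 2/11) = (11/19)/(159/209) = 121/159.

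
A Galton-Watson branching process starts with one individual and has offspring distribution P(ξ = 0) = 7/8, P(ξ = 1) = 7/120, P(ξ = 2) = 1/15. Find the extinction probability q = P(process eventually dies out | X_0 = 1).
q = 1

Mean offspring μ = 0·7/8 + 1·7/120 + 2·1/15 = 23/120 ≤ 1. For μ ≤ 1 with offspring not concentrated at 1, the Galton-Watson process goes extinct almost surely, so q = 1.
(Algebraic check: The pgf is f(s) = 7/8 + 7/120·s + 1/15·s². The extinction probability q is the smallest fixed point of f in [0, 1]. Setting s = f(s):
  1/15·s² + (7/120 − 1)·s + 7/8 = 0
  1/15·s² − (7/8 + 1/15)·s + 7/8 = 0
which factors as (s − 1)·(1/15·s − 7/8) = 0, giving roots s = 1 and s = (7/8)/(1/15) = 105/8. Since 105/8 ≥ 1, the smallest root in [0, 1] is s = 1.)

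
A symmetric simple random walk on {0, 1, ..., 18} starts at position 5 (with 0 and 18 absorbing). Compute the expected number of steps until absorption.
E[τ | X_0 = 5] = 65

Let v_k = E[τ | X_0 = k]. Boundary: v_0 = v_18 = 0. Recurrence: v_k = 1 + (v_{k-1} + v_{k+1})/2 for 1 ≤ k ≤ 17. The particular solution to v_k − (v_{k-1} + v_{k+1})/2 = 1 is v_k = −k^2. Adding homogeneous solution A + B k and matching boundaries gives v_k = k (18 − k). Substituting k = 5: v_5 = 5 · 13 = 65.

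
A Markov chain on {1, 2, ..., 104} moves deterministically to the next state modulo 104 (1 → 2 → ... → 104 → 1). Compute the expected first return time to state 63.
E[T_63 | X_0 = 63] = 104

The chain cycles deterministically, so starting at state 63 it returns in exactly 104 steps. Equivalently, the stationary distribution is uniform π_j = 1/104 for every state j, so by Kac's formula E[T_63] = 1/π_63 = 104.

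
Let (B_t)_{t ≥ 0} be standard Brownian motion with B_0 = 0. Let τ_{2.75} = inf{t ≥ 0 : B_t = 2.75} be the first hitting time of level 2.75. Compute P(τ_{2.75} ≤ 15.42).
P(τ_{2.75} ≤ 15.42) = 2(1 − Φ(2.75/√15.42)) = 2(1 − Φ(0.7003)) ≈ 0.4837

By the reflection principle for standard BM, P(τ_b ≤ t) = 2 · P(B_t ≥ b). Since B_t ~ N(0, t), P(B_t ≥ 2.75) = 1 − Φ(2.75/√t) = 1 − Φ(2.75/√15.42) = 1 − Φ(0.7003) ≈ 0.24187. Doubling: P(τ_{2.75} ≤ 15.42) ≈ 2 · 0.24187 = 0.48374 ≈ 0.4837.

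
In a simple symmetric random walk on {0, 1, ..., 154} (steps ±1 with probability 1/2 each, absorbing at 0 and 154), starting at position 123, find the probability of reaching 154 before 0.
P(hit 154 before 0) = 123/154

Let u_k = P(hit 154 before 0 | start at k). Then u_0 = 0, u_154 = 1, and u_k = u_{k-1}/2 + u_{k+1}/2 for 1 ≤ k ≤ 153. This harmonic recurrence is solved by u_k = k/154, giving u_123 = 123/154.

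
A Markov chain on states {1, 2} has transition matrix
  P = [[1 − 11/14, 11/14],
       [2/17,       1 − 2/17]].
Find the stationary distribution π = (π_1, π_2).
π_1 = 28/215, π_2 = 187/215

Solve πP = π with π_1 + π_2 = 1. From πP = π: π_1 · (1 − 11/14) + π_2 · 2/17 = π_1 ⇒ π_2 · 2/17 = π_1 · 11/14 ⇒ π_2/π_1 = (11/14)/(2/17) = 187/28. Together with π_1 + π_2 = 1:
  π_1 = (2/17)/(11/14 + 2/17) = (2/17)/(215/238) = 28/215,
  π_2 = (11/14)/(11/14 + 2/17) = (11/14)/(215/238) = 187/215.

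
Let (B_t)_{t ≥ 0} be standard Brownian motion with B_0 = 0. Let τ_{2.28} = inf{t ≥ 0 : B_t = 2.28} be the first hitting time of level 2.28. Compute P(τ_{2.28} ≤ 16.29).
P(τ_{2.28} ≤ 16.29) = 2(1 − Φ(2.28/√16.29)) = 2(1 − Φ(0.5649)) ≈ 0.5721

By the reflection principle for standard BM, P(τ_b ≤ t) = 2 · P(B_t ≥ b). Since B_t ~ N(0, t), P(B_t ≥ 2.28) = 1 − Φ(2.28/√t) = 1 − Φ(2.28/√16.29) = 1 − Φ(0.5649) ≈ 0.28607. Doubling: P(τ_{2.28} ≤ 16.29) ≈ 2 · 0.28607 = 0.57214 ≈ 0.5721.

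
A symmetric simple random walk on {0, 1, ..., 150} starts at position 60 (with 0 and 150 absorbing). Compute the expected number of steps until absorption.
E[τ | X_0 = 60] = 5400

Let v_k = E[τ | X_0 = k]. Boundary: v_0 = v_150 = 0. Recurrence: v_k = 1 + (v_{k-1} + v_{k+1})/2 for 1 ≤ k ≤ 149. The particular solution to v_k − (v_{k-1} + v_{k+1})/2 = 1 is v_k = −k^2. Adding homogeneous solution A + B k and matching boundaries gives v_k = k (150 − k). Substituting k = 60: v_60 = 60 · 90 = 5400.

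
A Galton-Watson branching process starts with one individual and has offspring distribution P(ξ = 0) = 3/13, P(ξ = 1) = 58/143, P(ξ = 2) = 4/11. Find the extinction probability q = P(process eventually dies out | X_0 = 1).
q = 33/52

The pgf is f(s) = 3/13 + 58/143·s + 4/11·s². The extinction probability q is the smallest fixed point of f in [0, 1]. Setting s = f(s):
  4/11·s² + (58/143 − 1)·s + 3/13 = 0
  4/11·s² − (3/13 + 4/11)·s + 3/13 = 0
which factors as (s − 1)·(4/11·s − 3/13) = 0, giving roots s = 1 and s = (3/13)/(4/11) = 33/52.
Mean offspring μ = 58/143 + 2·4/11 = 162/143 > 1 (supercritical), so q < 1. The extinction probability is the smaller root: q = (3/13)/(4/11) = 33/52.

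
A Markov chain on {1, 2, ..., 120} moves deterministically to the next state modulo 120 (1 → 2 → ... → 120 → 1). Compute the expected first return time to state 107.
E[T_107 | X_0 = 107] = 120

The chain cycles deterministically, so starting at state 107 it returns in exactly 120 steps. Equivalently, the stationary distribution is uniform π_j = 1/120 for every state j, so by Kac's formula E[T_107] = 1/π_107 = 120.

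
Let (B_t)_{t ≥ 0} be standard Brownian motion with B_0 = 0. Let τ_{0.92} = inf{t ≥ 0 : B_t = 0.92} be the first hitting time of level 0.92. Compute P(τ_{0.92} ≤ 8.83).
P(τ_{0.92} ≤ 8.83) = 2(1 − Φ(0.92/√8.83)) = 2(1 − Φ(0.3096)) ≈ 0.7569

By the reflection principle for standard BM, P(τ_b ≤ t) = 2 · P(B_t ≥ b). Since B_t ~ N(0, t), P(B_t ≥ 0.92) = 1 − Φ(0.92/√t) = 1 − Φ(0.92/√8.83) = 1 − Φ(0.3096) ≈ 0.37843. Doubling: P(τ_{0.92} ≤ 8.83) ≈ 2 · 0.37843 = 0.75686 ≈ 0.7569.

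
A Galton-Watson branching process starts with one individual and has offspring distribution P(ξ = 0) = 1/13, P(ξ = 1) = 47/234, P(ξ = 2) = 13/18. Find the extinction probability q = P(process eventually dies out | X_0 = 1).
q = 18/169

The pgf is f(s) = 1/13 + 47/234·s + 13/18·s². The extinction probability q is the smallest fixed point of f in [0, 1]. Setting s = f(s):
  13/18·s² + (47/234 − 1)·s + 1/13 = 0
  13/18·s² − (1/13 + 13/18)·s + 1/13 = 0
which factors as (s − 1)·(13/18·s − 1/13) = 0, giving roots s = 1 and s = (1/13)/(13/18) = 18/169.
Mean offspring μ = 47/234 + 2·13/18 = 385/234 > 1 (supercritical), so q < 1. The extinction probability is the smaller root: q = (1/13)/(13/18) = 18/169.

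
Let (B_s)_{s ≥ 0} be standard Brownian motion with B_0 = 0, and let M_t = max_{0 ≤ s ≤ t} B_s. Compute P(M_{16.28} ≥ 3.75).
P(M_{16.28} ≥ 3.75) = 2·P(B_{16.28} ≥ 3.75) = 2(1 − Φ(3.75/√16.28)) ≈ 0.3527

By the reflection principle for Brownian motion, P(M_t ≥ a) = 2 · P(B_t ≥ a) for a ≥ 0. Since B_t ~ N(0, t), P(B_t ≥ 3.75) = 1 − Φ(3.75/√t) = 1 − Φ(3.75/√16.28) = 1 − Φ(0.9294). So
  P(M_{16.28} ≥ 3.75) = 2(1 − Φ(0.9294)) ≈ 0.3527.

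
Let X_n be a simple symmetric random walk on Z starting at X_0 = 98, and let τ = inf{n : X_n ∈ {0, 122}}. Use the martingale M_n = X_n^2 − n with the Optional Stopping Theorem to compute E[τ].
E[τ] = 2352

M_n = X_n^2 − n is a martingale (since E[X_{n+1}^2 | F_n] = X_n^2 + 1). By OST (τ has finite mean in a bounded region), E[M_τ] = E[M_0] = X_0^2 − 0 = 98^2 = 9604. Also E[M_τ] = E[X_τ^2] − E[τ]. The walk exits at 0 or 122, with P(hit 122 first) = 98/122, so E[X_τ^2] = 122^2 · 98/122 + 0 = 11956. Thus E[τ] = E[X_τ^2] − E[M_τ] = 11956 − 9604 = 2352 = 98(122 − 98) = 2352.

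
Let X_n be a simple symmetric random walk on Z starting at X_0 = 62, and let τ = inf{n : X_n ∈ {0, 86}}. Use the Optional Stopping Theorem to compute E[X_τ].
E[X_τ] = 62

X_n is a martingale and τ is a bounded-mean stopping time (indeed τ is finite a.s. with bounded expectation since the walk is in a bounded region). By the OST, E[X_τ] = E[X_0] = 62. Equivalently: E[X_τ] = 86 · P(hit 86 first) + 0 · P(hit 0 first) = 86 · (62/86) = 62.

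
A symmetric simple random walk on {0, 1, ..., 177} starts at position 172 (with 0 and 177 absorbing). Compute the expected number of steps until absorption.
E[τ | X_0 = 172] = 860

Let v_k = E[τ | X_0 = k]. Boundary: v_0 = v_177 = 0. Recurrence: v_k = 1 + (v_{k-1} + v_{k+1})/2 for 1 ≤ k ≤ 176. The particular solution to v_k − (v_{k-1} + v_{k+1})/2 = 1 is v_k = −k^2. Adding homogeneous solution A + B k and matching boundaries gives v_k = k (177 − k). Substituting k = 172: v_172 = 172 · 5 = 860.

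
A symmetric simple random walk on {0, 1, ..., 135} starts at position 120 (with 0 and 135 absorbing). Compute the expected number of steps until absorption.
E[τ | X_0 = 120] = 1800

Let v_k = E[τ | X_0 = k]. Boundary: v_0 = v_135 = 0. Recurrence: v_k = 1 + (v_{k-1} + v_{k+1})/2 for 1 ≤ k ≤ 134. The particular solution to v_k − (v_{k-1} + v_{k+1})/2 = 1 is v_k = −k^2. Adding homogeneous solution A + B k and matching boundaries gives v_k = k (135 − k). Substituting k = 120: v_120 = 120 · 15 = 1800.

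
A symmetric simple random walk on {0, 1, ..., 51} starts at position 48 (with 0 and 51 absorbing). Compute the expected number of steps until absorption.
E[τ | X_0 = 48] = 144

Let v_k = E[τ | X_0 = k]. Boundary: v_0 = v_51 = 0. Recurrence: v_k = 1 + (v_{k-1} + v_{k+1})/2 for 1 ≤ k ≤ 50. The particular solution to v_k − (v_{k-1} + v_{k+1})/2 = 1 is v_k = −k^2. Adding homogeneous solution A + B k and matching boundaries gives v_k = k (51 − k). Substituting k = 48: v_48 = 48 · 3 = 144.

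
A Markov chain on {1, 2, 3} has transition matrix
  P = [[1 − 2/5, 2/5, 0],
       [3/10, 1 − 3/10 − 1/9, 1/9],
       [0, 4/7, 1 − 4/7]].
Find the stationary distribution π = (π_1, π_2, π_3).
π = (27/70, 18/35, 1/10)

This is a birth-death chain on three states, which satisfies detailed balance: π_1 · P_{12} = π_2 · P_{21} and π_2 · P_{23} = π_3 · P_{32}.
From π_1 · 2/5 = π_2 · 3/10: π_2/π_1 = (2/5)/(3/10) = 4/3.
From π_2 · 1/9 = π_3 · 4/7: π_3/π_2 = (1/9)/(4/7) = 7/36.
Take π_1 proportional to 1; then unnormalized π = (1, 4/3, 7/27). Normalize by dividing by the sum 70/27:
  π = (27/70, 18/35, 1/10).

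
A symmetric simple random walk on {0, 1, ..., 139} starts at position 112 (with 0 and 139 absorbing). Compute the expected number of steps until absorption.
E[τ | X_0 = 112] = 3024

Let v_k = E[τ | X_0 = k]. Boundary: v_0 = v_139 = 0. Recurrence: v_k = 1 + (v_{k-1} + v_{k+1})/2 for 1 ≤ k ≤ 138. The particular solution to v_k − (v_{k-1} + v_{k+1})/2 = 1 is v_k = −k^2. Adding homogeneous solution A + B k and matching boundaries gives v_k = k (139 − k). Substituting k = 112: v_112 = 112 · 27 = 3024.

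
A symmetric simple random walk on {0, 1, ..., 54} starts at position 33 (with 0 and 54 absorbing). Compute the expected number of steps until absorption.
E[τ | X_0 = 33] = 693

Let v_k = E[τ | X_0 = k]. Boundary: v_0 = v_54 = 0. Recurrence: v_k = 1 + (v_{k-1} + v_{k+1})/2 for 1 ≤ k ≤ 53. The particular solution to v_k − (v_{k-1} + v_{k+1})/2 = 1 is v_k = −k^2. Adding homogeneous solution A + B k and matching boundaries gives v_k = k (54 − k). Substituting k = 33: v_33 = 33 · 21 = 693.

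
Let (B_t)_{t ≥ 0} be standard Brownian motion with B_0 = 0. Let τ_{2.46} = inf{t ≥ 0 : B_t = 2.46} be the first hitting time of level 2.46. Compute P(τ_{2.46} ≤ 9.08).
P(τ_{2.46} ≤ 9.08) = 2(1 − Φ(2.46/√9.08)) = 2(1 − Φ(0.8164)) ≈ 0.4143

By the reflection principle for standard BM, P(τ_b ≤ t) = 2 · P(B_t ≥ b). Since B_t ~ N(0, t), P(B_t ≥ 2.46) = 1 − Φ(2.46/√t) = 1 − Φ(2.46/√9.08) = 1 − Φ(0.8164) ≈ 0.20714. Doubling: P(τ_{2.46} ≤ 9.08) ≈ 2 · 0.20714 = 0.41428 ≈ 0.4143.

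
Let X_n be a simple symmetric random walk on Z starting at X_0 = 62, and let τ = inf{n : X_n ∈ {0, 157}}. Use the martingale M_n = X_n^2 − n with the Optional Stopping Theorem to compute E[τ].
E[τ] = 5890

M_n = X_n^2 − n is a martingale (since E[X_{n+1}^2 | F_n] = X_n^2 + 1). By OST (τ has finite mean in a bounded region), E[M_τ] = E[M_0] = X_0^2 − 0 = 62^2 = 3844. Also E[M_τ] = E[X_τ^2] − E[τ]. The walk exits at 0 or 157, with P(hit 157 first) = 62/157, so E[X_τ^2] = 157^2 · 62/157 + 0 = 9734. Thus E[τ] = E[X_τ^2] − E[M_τ] = 9734 − 3844 = 5890 = 62(157 − 62) = 5890.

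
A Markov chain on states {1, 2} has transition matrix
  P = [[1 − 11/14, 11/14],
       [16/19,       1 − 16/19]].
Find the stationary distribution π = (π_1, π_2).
π_1 = 224/433, π_2 = 209/433

Solve πP = π with π_1 + π_2 = 1. From πP = π: π_1 · (1 − 11/14) + π_2 · 16/19 = π_1 ⇒ π_2 · 16/19 = π_1 · 11/14 ⇒ π_2/π_1 = (11/14)/(16/19) = 209/224. Together with π_1 + π_2 = 1:
  π_1 = (16/19)/(11/14 + 16/19) = (16/19)/(433/266) = 224/433,
  π_2 = (11/14)/(11/14 + 16/19) = (11/14)/(433/266) = 209/433.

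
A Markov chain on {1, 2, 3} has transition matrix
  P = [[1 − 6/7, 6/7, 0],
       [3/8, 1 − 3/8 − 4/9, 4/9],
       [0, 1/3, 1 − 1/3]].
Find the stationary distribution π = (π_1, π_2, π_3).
π = (3/19, 48/133, 64/133)

This is a birth-death chain on three states, which satisfies detailed balance: π_1 · P_{12} = π_2 · P_{21} and π_2 · P_{23} = π_3 · P_{32}.
From π_1 · 6/7 = π_2 · 3/8: π_2/π_1 = (6/7)/(3/8) = 16/7.
From π_2 · 4/9 = π_3 · 1/3: π_3/π_2 = (4/9)/(1/3) = 4/3.
Take π_1 proportional to 1; then unnormalized π = (1, 16/7, 64/21). Normalize by dividing by the sum 19/3:
  π = (3/19, 48/133, 64/133).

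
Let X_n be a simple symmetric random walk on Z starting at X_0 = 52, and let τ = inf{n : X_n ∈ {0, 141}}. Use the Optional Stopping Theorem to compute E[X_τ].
E[X_τ] = 52

X_n is a martingale and τ is a bounded-mean stopping time (indeed τ is finite a.s. with bounded expectation since the walk is in a bounded region). By the OST, E[X_τ] = E[X_0] = 52. Equivalently: E[X_τ] = 141 · P(hit 141 first) + 0 · P(hit 0 first) = 141 · (52/141) = 52.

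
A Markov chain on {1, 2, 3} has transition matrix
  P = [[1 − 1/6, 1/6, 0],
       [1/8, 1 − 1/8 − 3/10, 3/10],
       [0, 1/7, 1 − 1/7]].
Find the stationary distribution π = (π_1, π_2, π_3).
π = (15/77, 20/77, 6/11)

This is a birth-death chain on three states, which satisfies detailed balance: π_1 · P_{12} = π_2 · P_{21} and π_2 · P_{23} = π_3 · P_{32}.
From π_1 · 1/6 = π_2 · 1/8: π_2/π_1 = (1/6)/(1/8) = 4/3.
From π_2 · 3/10 = π_3 · 1/7: π_3/π_2 = (3/10)/(1/7) = 21/10.
Take π_1 proportional to 1; then unnormalized π = (1, 4/3, 14/5). Normalize by dividing by the sum 77/15:
  π = (15/77, 20/77, 6/11).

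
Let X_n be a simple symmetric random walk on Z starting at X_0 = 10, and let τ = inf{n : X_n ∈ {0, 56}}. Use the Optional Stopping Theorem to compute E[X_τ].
E[X_τ] = 10

X_n is a martingale and τ is a bounded-mean stopping time (indeed τ is finite a.s. with bounded expectation since the walk is in a bounded region). By the OST, E[X_τ] = E[X_0] = 10. Equivalently: E[X_τ] = 56 · P(hit 56 first) + 0 · P(hit 0 first) = 56 · (10/56) = 10.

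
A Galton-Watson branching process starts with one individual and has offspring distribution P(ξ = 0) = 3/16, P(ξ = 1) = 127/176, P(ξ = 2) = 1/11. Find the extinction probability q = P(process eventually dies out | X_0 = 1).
q = 1

Mean offspring μ = 0·3/16 + 1·127/176 + 2·1/11 = 159/176 ≤ 1. For μ ≤ 1 with offspring not concentrated at 1, the Galton-Watson process goes extinct almost surely, so q = 1.
(Algebraic check: The pgf is f(s) = 3/16 + 127/176·s + 1/11·s². The extinction probability q is the smallest fixed point of f in [0, 1]. Setting s = f(s):
  1/11·s² + (127/176 − 1)·s + 3/16 = 0
  1/11·s² − (3/16 + 1/11)·s + 3/16 = 0
which factors as (s − 1)·(1/11·s − 3/16) = 0, giving roots s = 1 and s = (3/16)/(1/11) = 33/16. Since 33/16 ≥ 1, the smallest root in [0, 1] is s = 1.)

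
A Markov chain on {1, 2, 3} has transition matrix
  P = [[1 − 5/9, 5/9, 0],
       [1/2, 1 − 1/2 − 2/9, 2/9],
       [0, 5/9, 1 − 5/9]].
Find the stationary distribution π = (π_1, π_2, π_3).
π = (9/23, 10/23, 4/23)

This is a birth-death chain on three states, which satisfies detailed balance: π_1 · P_{12} = π_2 · P_{21} and π_2 · P_{23} = π_3 · P_{32}.
From π_1 · 5/9 = π_2 · 1/2: π_2/π_1 = (5/9)/(1/2) = 10/9.
From π_2 · 2/9 = π_3 · 5/9: π_3/π_2 = (2/9)/(5/9) = 2/5.
Take π_1 proportional to 1; then unnormalized π = (1, 10/9, 4/9). Normalize by dividing by the sum 23/9:
  π = (9/23, 10/23, 4/23).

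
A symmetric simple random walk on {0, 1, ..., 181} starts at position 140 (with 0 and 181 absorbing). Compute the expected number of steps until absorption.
E[τ | X_0 = 140] = 5740

Let v_k = E[τ | X_0 = k]. Boundary: v_0 = v_181 = 0. Recurrence: v_k = 1 + (v_{k-1} + v_{k+1})/2 for 1 ≤ k ≤ 180. The particular solution to v_k − (v_{k-1} + v_{k+1})/2 = 1 is v_k = −k^2. Adding homogeneous solution A + B k and matching boundaries gives v_k = k (181 − k). Substituting k = 140: v_140 = 140 · 41 = 5740.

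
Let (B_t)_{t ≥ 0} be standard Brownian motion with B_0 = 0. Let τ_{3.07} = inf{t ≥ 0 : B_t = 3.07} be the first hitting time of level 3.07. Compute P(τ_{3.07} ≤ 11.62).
P(τ_{3.07} ≤ 11.62) = 2(1 − Φ(3.07/√11.62)) = 2(1 − Φ(0.9006)) ≈ 0.3678

By the reflection principle for standard BM, P(τ_b ≤ t) = 2 · P(B_t ≥ b). Since B_t ~ N(0, t), P(B_t ≥ 3.07) = 1 − Φ(3.07/√t) = 1 − Φ(3.07/√11.62) = 1 − Φ(0.9006) ≈ 0.18390. Doubling: P(τ_{3.07} ≤ 11.62) ≈ 2 · 0.18390 = 0.36780 ≈ 0.3678.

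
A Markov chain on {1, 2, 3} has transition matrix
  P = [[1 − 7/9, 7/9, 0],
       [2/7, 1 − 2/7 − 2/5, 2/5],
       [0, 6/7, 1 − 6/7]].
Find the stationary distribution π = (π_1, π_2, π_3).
π = (135/674, 735/1348, 343/1348)

This is a birth-death chain on three states, which satisfies detailed balance: π_1 · P_{12} = π_2 · P_{21} and π_2 · P_{23} = π_3 · P_{32}.
From π_1 · 7/9 = π_2 · 2/7: π_2/π_1 = (7/9)/(2/7) = 49/18.
From π_2 · 2/5 = π_3 · 6/7: π_3/π_2 = (2/5)/(6/7) = 7/15.
Take π_1 proportional to 1; then unnormalized π = (1, 49/18, 343/270). Normalize by dividing by the sum 674/135:
  π = (135/674, 735/1348, 343/1348).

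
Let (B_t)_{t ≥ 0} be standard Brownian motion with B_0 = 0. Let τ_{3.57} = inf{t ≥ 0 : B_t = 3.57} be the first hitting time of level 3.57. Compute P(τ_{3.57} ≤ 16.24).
P(τ_{3.57} ≤ 16.24) = 2(1 − Φ(3.57/√16.24)) = 2(1 − Φ(0.8859)) ≈ 0.3757

By the reflection principle for standard BM, P(τ_b ≤ t) = 2 · P(B_t ≥ b). Since B_t ~ N(0, t), P(B_t ≥ 3.57) = 1 − Φ(3.57/√t) = 1 − Φ(3.57/√16.24) = 1 − Φ(0.8859) ≈ 0.18784. Doubling: P(τ_{3.57} ≤ 16.24) ≈ 2 · 0.18784 = 0.37568 ≈ 0.3757.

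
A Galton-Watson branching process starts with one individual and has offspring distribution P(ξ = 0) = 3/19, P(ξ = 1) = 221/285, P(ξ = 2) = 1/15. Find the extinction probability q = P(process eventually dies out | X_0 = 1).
q = 1

Mean offspring μ = 0·3/19 + 1·221/285 + 2·1/15 = 259/285 ≤ 1. For μ ≤ 1 with offspring not concentrated at 1, the Galton-Watson process goes extinct almost surely, so q = 1.
(Algebraic check: The pgf is f(s) = 3/19 + 221/285·s + 1/15·s². The extinction probability q is the smallest fixed point of f in [0, 1]. Setting s = f(s):
  1/15·s² + (221/285 − 1)·s + 3/19 = 0
  1/15·s² − (3/19 + 1/15)·s + 3/19 = 0
which factors as (s − 1)·(1/15·s − 3/19) = 0, giving roots s = 1 and s = (3/19)/(1/15) = 45/19. Since 45/19 ≥ 1, the smallest root in [0, 1] is s = 1.)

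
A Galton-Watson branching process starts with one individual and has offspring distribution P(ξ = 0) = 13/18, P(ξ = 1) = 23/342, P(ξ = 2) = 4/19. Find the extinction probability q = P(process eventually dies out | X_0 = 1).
q = 1

Mean offspring μ = 0·13/18 + 1·23/342 + 2·4/19 = 167/342 ≤ 1. For μ ≤ 1 with offspring not concentrated at 1, the Galton-Watson process goes extinct almost surely, so q = 1.
(Algebraic check: The pgf is f(s) = 13/18 + 23/342·s + 4/19·s². The extinction probability q is the smallest fixed point of f in [0, 1]. Setting s = f(s):
  4/19·s² + (23/342 − 1)·s + 13/18 = 0
  4/19·s² − (13/18 + 4/19)·s + 13/18 = 0
which factors as (s − 1)·(4/19·s − 13/18) = 0, giving roots s = 1 and s = (13/18)/(4/19) = 247/72. Since 247/72 ≥ 1, the smallest root in [0, 1] is s = 1.)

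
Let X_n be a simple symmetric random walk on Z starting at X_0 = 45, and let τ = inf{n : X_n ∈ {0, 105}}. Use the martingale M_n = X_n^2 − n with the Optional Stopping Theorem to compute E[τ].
E[τ] = 2700

M_n = X_n^2 − n is a martingale (since E[X_{n+1}^2 | F_n] = X_n^2 + 1). By OST (τ has finite mean in a bounded region), E[M_τ] = E[M_0] = X_0^2 − 0 = 45^2 = 2025. Also E[M_τ] = E[X_τ^2] − E[τ]. The walk exits at 0 or 105, with P(hit 105 first) = 45/105, so E[X_τ^2] = 105^2 · 45/105 + 0 = 4725. Thus E[τ] = E[X_τ^2] − E[M_τ] = 4725 − 2025 = 2700 = 45(105 − 45) = 2700.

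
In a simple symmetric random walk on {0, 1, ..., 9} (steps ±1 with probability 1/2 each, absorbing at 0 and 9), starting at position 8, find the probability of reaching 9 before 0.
P(hit 9 before 0) = 8/9

Let u_k = P(hit 9 before 0 | start at k). Then u_0 = 0, u_9 = 1, and u_k = u_{k-1}/2 + u_{k+1}/2 for 1 ≤ k ≤ 8. This harmonic recurrence is solved by u_k = k/9, giving u_8 = 8/9.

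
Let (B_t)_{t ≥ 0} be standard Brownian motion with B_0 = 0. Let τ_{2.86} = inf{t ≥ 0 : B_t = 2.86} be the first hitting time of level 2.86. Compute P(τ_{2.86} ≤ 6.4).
P(τ_{2.86} ≤ 6.4) = 2(1 − Φ(2.86/√6.4)) = 2(1 − Φ(1.1305)) ≈ 0.2583

By the reflection principle for standard BM, P(τ_b ≤ t) = 2 · P(B_t ≥ b). Since B_t ~ N(0, t), P(B_t ≥ 2.86) = 1 − Φ(2.86/√t) = 1 − Φ(2.86/√6.4) = 1 − Φ(1.1305) ≈ 0.12913. Doubling: P(τ_{2.86} ≤ 6.4) ≈ 2 · 0.12913 = 0.25826 ≈ 0.2583.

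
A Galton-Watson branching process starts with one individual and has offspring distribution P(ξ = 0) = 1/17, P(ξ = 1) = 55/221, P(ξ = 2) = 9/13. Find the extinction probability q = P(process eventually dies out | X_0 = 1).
q = 13/153

The pgf is f(s) = 1/17 + 55/221·s + 9/13·s². The extinction probability q is the smallest fixed point of f in [0, 1]. Setting s = f(s):
  9/13·s² + (55/221 − 1)·s + 1/17 = 0
  9/13·s² − (1/17 + 9/13)·s + 1/17 = 0
which factors as (s − 1)·(9/13·s − 1/17) = 0, giving roots s = 1 and s = (1/17)/(9/13) = 13/153.
Mean offspring μ = 55/221 + 2·9/13 = 361/221 > 1 (supercritical), so q < 1. The extinction probability is the smaller root: q = (1/17)/(9/13) = 13/153.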